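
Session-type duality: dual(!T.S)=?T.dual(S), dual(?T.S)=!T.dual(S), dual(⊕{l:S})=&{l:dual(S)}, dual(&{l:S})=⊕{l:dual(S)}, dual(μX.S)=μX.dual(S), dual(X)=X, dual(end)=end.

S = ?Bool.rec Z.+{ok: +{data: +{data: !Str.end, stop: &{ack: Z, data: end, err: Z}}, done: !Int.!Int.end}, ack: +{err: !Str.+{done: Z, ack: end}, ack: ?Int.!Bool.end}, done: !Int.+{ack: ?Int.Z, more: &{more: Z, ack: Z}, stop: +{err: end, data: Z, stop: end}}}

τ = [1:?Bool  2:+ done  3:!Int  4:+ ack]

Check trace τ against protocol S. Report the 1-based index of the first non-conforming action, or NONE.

@1 ?Bool  ✓  now at rec Z.…
@2 + done  ✓  now at !Int.+{ack: ?Int.rec Z.…, more: &{more: rec Z.…, ack: rec Z.…}, stop: +{err: end, data: rec Z.…, stop: end}}
@3 !Int  ✓  now at +{ack: ?Int.rec Z.…, more: &{more: rec Z.…, ack: rec Z.…}, stop: +{err: end, data: rec Z.…, stop: end}}
@4 + ack  ✓  now at ?Int.rec Z.…
τ conforms to S (length 4)

NONE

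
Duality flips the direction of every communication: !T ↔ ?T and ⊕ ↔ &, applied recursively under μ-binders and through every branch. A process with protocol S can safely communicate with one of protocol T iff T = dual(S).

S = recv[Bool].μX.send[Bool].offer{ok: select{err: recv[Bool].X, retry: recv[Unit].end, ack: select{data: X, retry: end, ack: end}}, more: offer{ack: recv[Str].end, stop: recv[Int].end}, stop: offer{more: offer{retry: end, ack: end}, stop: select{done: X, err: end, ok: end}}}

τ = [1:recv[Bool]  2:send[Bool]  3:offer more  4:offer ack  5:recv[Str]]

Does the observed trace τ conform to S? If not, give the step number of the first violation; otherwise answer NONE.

NONE

[1] recv[Bool]  ✓  now at μX.…
[2] send[Bool]  ✓  now at offer{ok: select{err: recv[Bool].μX.…, retry: recv[Unit].end, ack: select{data: μX.…, retry: end, ack: end}}, more: offer{ack: recv[Str].end, stop: recv[Int].end}, stop: offer{more: offer{retry: end, ack: end}, stop: select{done: μX.…, err: end, ok: end}}}
[3] offer more  ✓  now at offer{ack: recv[Str].end, stop: recv[Int].end}
[4] offer ack  ✓  now at recv[Str].end
[5] recv[Str]  ✓  now at end
trace exhausted — no violation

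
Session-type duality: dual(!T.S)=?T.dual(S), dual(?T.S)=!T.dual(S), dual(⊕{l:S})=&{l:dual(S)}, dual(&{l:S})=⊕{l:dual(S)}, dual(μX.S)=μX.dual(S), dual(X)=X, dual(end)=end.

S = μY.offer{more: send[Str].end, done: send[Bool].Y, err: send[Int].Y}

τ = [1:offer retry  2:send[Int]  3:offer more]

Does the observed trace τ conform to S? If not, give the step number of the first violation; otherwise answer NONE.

1

[1] got offer retry, protocol expects offer more or offer done or offer err  ✗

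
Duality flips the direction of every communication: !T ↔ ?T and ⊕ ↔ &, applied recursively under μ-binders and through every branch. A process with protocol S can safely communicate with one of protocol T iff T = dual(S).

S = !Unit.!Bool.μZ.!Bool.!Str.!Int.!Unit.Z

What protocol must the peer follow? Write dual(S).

?Unit.?Bool.μZ.?Bool.?Str.?Int.?Unit.Z

!Unit → ?Unit
  !Bool → ?Bool
    μZ → μZ  (μ self-dual)
      !Bool → ?Bool
        !Str → ?Str
          !Int → ?Int
            !Unit → ?Unit
              dual(Z) = Z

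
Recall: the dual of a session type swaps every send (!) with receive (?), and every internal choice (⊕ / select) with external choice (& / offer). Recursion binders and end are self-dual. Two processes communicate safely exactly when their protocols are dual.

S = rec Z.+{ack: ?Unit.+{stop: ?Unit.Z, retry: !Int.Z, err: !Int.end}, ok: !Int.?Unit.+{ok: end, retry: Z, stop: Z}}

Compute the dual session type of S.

rec Z = rec Z  (μ self-dual)
  +{ack,ok} = &{ack,ok}  (internal→external)
    case ack:
      ?Unit = !Unit
        +{stop,retry,err} = &{stop,retry,err}  (internal→external)
          case stop:
            ?Unit = !Unit
              Z self-dual
          case retry:
            !Int = ?Int
              Z self-dual
          case err:
            !Int = ?Int
              end self-dual
    case ok:
      !Int = ?Int
        ?Unit = !Unit
          +{ok,retry,stop} = &{ok,retry,stop}  (internal→external)
            case ok:
              end self-dual
            case retry:
              Z self-dual
            case stop:
              Z self-dual

rec Z.&{ack: !Unit.&{stop: !Unit.Z, retry: ?Int.Z, err: ?Int.end}, ok: ?Int.!Unit.&{ok: end, retry: Z, stop: Z}}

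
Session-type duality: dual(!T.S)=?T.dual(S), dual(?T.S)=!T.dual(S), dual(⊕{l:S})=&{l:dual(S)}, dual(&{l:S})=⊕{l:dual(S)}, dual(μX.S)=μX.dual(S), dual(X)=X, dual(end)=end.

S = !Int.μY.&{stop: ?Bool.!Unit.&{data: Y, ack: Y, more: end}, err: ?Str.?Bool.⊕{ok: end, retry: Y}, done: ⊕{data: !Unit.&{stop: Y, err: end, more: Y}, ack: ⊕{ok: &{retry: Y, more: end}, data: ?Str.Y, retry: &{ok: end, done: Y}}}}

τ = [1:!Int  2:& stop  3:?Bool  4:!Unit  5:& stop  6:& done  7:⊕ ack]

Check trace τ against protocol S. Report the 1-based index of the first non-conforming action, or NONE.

5

step 1: !Int  ✓  now at μY.…
step 2: & stop  ✓  now at ?Bool.!Unit.&{data: μY.…, ack: μY.…, more: end}
step 3: ?Bool  ✓  now at !Unit.&{data: μY.…, ack: μY.…, more: end}
step 4: !Unit  ✓  now at &{data: μY.…, ack: μY.…, more: end}
step 5: got & stop, protocol expects & data or & ack or & more  ✗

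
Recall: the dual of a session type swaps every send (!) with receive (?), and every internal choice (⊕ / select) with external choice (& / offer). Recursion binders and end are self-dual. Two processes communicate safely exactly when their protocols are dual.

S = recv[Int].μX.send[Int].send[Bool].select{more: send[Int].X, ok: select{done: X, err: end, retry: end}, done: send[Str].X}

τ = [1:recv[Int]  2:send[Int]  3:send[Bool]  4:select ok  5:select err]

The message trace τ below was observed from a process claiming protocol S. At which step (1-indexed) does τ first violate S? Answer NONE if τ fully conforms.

NONE

[1] recv[Int]  ✓  residual = μX.…
[2] send[Int]  ✓  residual = send[Bool].select{more: send[Int].μX.…, ok: select{done: μX.…, err: end, retry: end}, done: send[Str].μX.…}
[3] send[Bool]  ✓  residual = select{more: send[Int].μX.…, ok: select{done: μX.…, err: end, retry: end}, done: send[Str].μX.…}
[4] select ok  ✓  residual = select{done: μX.…, err: end, retry: end}
[5] select err  ✓  residual = end
trace exhausted — no violation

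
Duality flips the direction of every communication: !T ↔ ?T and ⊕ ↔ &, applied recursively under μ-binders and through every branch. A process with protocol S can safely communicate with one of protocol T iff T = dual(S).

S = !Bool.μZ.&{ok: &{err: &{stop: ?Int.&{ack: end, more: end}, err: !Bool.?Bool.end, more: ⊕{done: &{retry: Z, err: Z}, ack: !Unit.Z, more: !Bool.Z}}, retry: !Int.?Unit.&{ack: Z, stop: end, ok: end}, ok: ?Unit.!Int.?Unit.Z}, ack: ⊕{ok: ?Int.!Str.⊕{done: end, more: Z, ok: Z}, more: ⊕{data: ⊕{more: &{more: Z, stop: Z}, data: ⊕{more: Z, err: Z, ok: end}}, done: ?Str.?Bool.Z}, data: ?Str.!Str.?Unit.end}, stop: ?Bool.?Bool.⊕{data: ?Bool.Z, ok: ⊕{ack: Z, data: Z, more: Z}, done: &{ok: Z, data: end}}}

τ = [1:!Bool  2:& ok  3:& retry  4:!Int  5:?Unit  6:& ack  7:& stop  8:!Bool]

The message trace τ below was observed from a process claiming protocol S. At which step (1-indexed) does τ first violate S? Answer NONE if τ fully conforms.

[1] !Bool  ✓  residual = μZ.…
[2] & ok  ✓  residual = &{err: &{stop: ?Int.&{ack: end, more: end}, err: !Bool.?Bool.end, more: ⊕{done: &{retry: μZ.…, err: μZ.…}, ack: !Unit.μZ.…, more: !Bool.μZ.…}}, retry: !Int.?Unit.&{ack: μZ.…, stop: end, ok: end}, ok: ?Unit.!Int.?Unit.μZ.…}
[3] & retry  ✓  residual = !Int.?Unit.&{ack: μZ.…, stop: end, ok: end}
[4] !Int  ✓  residual = ?Unit.&{ack: μZ.…, stop: end, ok: end}
[5] ?Unit  ✓  residual = &{ack: μZ.…, stop: end, ok: end}
[6] & ack  ✓  residual = μZ.…
[7] & stop  ✓  residual = ?Bool.?Bool.⊕{data: ?Bool.μZ.…, ok: ⊕{ack: μZ.…, data: μZ.…, more: μZ.…}, done: &{ok: μZ.…, data: end}}
[8] got !Bool, protocol expects ?Bool  ✗

8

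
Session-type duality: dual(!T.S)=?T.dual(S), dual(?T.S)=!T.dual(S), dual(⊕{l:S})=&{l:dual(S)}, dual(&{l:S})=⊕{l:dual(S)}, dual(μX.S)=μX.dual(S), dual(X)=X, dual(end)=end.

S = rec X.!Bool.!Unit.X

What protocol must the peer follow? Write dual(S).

rec X.?Bool.?Unit.X

rec X = rec X  (rec unchanged)
  !Bool = ?Bool
    !Unit = ?Unit
      X self-dual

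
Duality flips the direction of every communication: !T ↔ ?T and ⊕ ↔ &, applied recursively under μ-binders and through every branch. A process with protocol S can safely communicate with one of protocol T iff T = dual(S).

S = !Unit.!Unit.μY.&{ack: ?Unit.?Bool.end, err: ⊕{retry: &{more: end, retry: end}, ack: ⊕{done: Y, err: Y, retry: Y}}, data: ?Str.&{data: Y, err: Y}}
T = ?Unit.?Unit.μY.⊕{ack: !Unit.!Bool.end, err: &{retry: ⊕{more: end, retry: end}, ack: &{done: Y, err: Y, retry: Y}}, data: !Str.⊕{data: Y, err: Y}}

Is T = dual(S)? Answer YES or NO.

!Unit | ?Unit  ✓
  !Unit | ?Unit  ✓
    μY | μY  ✓ (binder kept)
      &{ack,err,data} | ⊕{ack,err,data}  ✓ labels match
        [ack]
          ?Unit | !Unit  ✓
            ?Bool | !Bool  ✓
              end | end  ✓
        [err]
          ⊕{retry,ack} | &{retry,ack}  ✓ labels match
            [retry]
              &{more,retry} | ⊕{more,retry}  ✓ labels match
                [more]
                  end | end  ✓
                [retry]
                  end | end  ✓
            [ack]
              ⊕{done,err,retry} | &{done,err,retry}  ✓ labels match
                [done]
                  Y | Y  ✓
                [err]
                  Y | Y  ✓
                [retry]
                  Y | Y  ✓
        [data]
          ?Str | !Str  ✓
            &{data,err} | ⊕{data,err}  ✓ labels match
              [data]
                Y | Y  ✓
              [err]
                Y | Y  ✓

YES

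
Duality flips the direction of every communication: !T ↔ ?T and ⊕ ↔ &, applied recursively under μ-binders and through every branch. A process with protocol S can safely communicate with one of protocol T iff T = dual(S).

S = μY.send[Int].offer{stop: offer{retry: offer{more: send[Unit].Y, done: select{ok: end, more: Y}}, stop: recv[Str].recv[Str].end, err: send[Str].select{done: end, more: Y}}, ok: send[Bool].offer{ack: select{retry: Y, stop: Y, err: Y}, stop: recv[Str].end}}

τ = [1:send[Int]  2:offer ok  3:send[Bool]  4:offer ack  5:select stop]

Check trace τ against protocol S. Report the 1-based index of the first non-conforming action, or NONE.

NONE

@1 send[Int]  ok  state: offer{stop: offer{retry: offer{more: send[Unit].μY.…, done: select{ok: end, more: μY.…}}, stop: recv[Str].recv[Str].end, err: send[Str].select{done: end, more: μY.…}}, ok: send[Bool].offer{ack: select{retry: μY.…, stop: μY.…, err: μY.…}, stop: recv[Str].end}}
@2 offer ok  ok  state: send[Bool].offer{ack: select{retry: μY.…, stop: μY.…, err: μY.…}, stop: recv[Str].end}
@3 send[Bool]  ok  state: offer{ack: select{retry: μY.…, stop: μY.…, err: μY.…}, stop: recv[Str].end}
@4 offer ack  ok  state: select{retry: μY.…, stop: μY.…, err: μY.…}
@5 select stop  ok  state: μY.…
trace exhausted — no violation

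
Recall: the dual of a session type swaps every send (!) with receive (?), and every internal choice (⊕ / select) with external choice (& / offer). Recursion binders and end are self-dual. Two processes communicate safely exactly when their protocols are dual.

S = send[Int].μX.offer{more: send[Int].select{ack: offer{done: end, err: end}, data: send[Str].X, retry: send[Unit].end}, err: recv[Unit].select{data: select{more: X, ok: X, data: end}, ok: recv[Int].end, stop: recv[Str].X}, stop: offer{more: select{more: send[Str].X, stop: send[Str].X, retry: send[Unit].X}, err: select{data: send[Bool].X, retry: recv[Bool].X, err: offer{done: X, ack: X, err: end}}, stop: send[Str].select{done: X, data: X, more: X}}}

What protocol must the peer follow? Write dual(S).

recv[Int].μX.select{more: recv[Int].offer{ack: select{done: end, err: end}, data: recv[Str].X, retry: recv[Unit].end}, err: send[Unit].offer{data: offer{more: X, ok: X, data: end}, ok: send[Int].end, stop: send[Str].X}, stop: select{more: offer{more: recv[Str].X, stop: recv[Str].X, retry: recv[Unit].X}, err: offer{data: recv[Bool].X, retry: send[Bool].X, err: select{done: X, ack: X, err: end}}, stop: recv[Str].offer{done: X, data: X, more: X}}}

send[Int] ↦ recv[Int]
  μX ↦ μX  (rec unchanged)
    offer{more,err,stop} ↦ select{more,err,stop}  (&→⊕)
      • more:
        send[Int] ↦ recv[Int]
          select{ack,data,retry} ↦ offer{ack,data,retry}  (select→offer)
            • ack:
              offer{done,err} ↦ select{done,err}  (&→⊕)
                • done:
                  dual(end) = end
                • err:
                  dual(end) = end
            • data:
              send[Str] ↦ recv[Str]
                dual(X) = X
            • retry:
              send[Unit] ↦ recv[Unit]
                dual(end) = end
      • err:
        recv[Unit] ↦ send[Unit]
          select{data,ok,stop} ↦ offer{data,ok,stop}  (select→offer)
            • data:
              select{more,ok,data} ↦ offer{more,ok,data}  (select→offer)
                • more:
                  dual(X) = X
                • ok:
                  dual(X) = X
                • data:
                  dual(end) = end
            • ok:
              recv[Int] ↦ send[Int]
                dual(end) = end
            • stop:
              recv[Str] ↦ send[Str]
                dual(X) = X
      • stop:
        offer{more,err,stop} ↦ select{more,err,stop}  (&→⊕)
          • more:
            select{more,stop,retry} ↦ offer{more,stop,retry}  (select→offer)
              • more:
                send[Str] ↦ recv[Str]
                  dual(X) = X
              • stop:
                send[Str] ↦ recv[Str]
                  dual(X) = X
              • retry:
                send[Unit] ↦ recv[Unit]
                  dual(X) = X
          • err:
            select{data,retry,err} ↦ offer{data,retry,err}  (select→offer)
              • data:
                send[Bool] ↦ recv[Bool]
                  dual(X) = X
              • retry:
                recv[Bool] ↦ send[Bool]
                  dual(X) = X
              • err:
                offer{done,ack,err} ↦ select{done,ack,err}  (&→⊕)
                  • done:
                    dual(X) = X
                  • ack:
                    dual(X) = X
                  • err:
                    dual(end) = end
          • stop:
            send[Str] ↦ recv[Str]
              select{done,data,more} ↦ offer{done,data,more}  (select→offer)
                • done:
                  dual(X) = X
                • data:
                  dual(X) = X
                • more:
                  dual(X) = X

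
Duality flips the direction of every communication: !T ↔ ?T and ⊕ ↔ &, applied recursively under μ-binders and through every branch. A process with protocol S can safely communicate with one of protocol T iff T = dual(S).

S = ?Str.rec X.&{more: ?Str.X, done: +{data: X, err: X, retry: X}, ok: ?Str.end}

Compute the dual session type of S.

?Str → !Str
  rec X → rec X  (μ self-dual)
    &{more,done,ok} → +{more,done,ok}  (external→internal)
      case more:
        ?Str → !Str
          dual(X) = X
      case done:
        +{data,err,retry} → &{data,err,retry}  (select→offer)
          case data:
            dual(X) = X
          case err:
            dual(X) = X
          case retry:
            dual(X) = X
      case ok:
        ?Str → !Str
          dual(end) = end

!Str.rec X.+{more: !Str.X, done: &{data: X, err: X, retry: X}, ok: !Str.end}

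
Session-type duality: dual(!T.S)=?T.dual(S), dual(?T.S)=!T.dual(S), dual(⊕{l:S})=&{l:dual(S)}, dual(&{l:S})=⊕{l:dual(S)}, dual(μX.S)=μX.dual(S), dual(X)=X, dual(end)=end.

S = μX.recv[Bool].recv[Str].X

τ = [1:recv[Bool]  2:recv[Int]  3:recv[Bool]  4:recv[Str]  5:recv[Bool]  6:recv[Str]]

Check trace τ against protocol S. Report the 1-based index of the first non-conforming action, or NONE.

[1] recv[Bool]  match  cont: recv[Str].μX.…
[2] got recv[Int], protocol expects recv[Str]  ✗

2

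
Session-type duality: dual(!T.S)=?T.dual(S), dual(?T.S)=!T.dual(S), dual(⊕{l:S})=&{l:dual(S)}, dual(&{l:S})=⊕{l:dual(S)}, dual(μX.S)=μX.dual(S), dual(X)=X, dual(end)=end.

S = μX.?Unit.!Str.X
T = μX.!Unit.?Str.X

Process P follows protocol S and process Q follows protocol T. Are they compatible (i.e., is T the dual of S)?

YES

μX vs μX  ok (μ self-dual)
  ?Unit vs !Unit  ok
    !Str vs ?Str  ok
      X vs X  ok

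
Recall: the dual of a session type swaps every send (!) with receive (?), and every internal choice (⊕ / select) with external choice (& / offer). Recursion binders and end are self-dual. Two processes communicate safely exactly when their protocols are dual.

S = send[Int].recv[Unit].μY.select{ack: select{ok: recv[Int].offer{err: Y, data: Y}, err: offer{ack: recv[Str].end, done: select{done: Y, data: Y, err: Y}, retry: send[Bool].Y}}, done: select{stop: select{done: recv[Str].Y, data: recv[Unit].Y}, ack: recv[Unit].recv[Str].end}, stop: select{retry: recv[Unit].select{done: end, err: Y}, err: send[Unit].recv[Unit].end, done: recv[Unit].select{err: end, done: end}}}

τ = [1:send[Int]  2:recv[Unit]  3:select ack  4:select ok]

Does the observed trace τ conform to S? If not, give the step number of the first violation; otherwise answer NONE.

NONE

step 1: send[Int]  ok  cont: recv[Unit].μY.…
step 2: recv[Unit]  ok  cont: μY.…
step 3: select ack  ok  cont: select{ok: recv[Int].offer{err: μY.…, data: μY.…}, err: offer{ack: recv[Str].end, done: select{done: μY.…, data: μY.…, err: μY.…}, retry: send[Bool].μY.…}}
step 4: select ok  ok  cont: recv[Int].offer{err: μY.…, data: μY.…}
trace exhausted — no violation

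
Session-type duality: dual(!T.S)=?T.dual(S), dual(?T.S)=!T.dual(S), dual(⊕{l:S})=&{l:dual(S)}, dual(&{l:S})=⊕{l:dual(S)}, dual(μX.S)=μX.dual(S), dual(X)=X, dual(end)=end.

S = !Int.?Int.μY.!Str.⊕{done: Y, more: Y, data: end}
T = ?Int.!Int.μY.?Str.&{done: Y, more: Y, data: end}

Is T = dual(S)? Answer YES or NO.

YES

!Int vs ?Int  ok
  ?Int vs !Int  ok
    μY vs μY  ok (rec unchanged)
      !Str vs ?Str  ok
        ⊕{done,more,data} vs &{done,more,data}  ok label sets agree
          case done:
            Y vs Y  ok
          case more:
            Y vs Y  ok
          case data:
            end vs end  ok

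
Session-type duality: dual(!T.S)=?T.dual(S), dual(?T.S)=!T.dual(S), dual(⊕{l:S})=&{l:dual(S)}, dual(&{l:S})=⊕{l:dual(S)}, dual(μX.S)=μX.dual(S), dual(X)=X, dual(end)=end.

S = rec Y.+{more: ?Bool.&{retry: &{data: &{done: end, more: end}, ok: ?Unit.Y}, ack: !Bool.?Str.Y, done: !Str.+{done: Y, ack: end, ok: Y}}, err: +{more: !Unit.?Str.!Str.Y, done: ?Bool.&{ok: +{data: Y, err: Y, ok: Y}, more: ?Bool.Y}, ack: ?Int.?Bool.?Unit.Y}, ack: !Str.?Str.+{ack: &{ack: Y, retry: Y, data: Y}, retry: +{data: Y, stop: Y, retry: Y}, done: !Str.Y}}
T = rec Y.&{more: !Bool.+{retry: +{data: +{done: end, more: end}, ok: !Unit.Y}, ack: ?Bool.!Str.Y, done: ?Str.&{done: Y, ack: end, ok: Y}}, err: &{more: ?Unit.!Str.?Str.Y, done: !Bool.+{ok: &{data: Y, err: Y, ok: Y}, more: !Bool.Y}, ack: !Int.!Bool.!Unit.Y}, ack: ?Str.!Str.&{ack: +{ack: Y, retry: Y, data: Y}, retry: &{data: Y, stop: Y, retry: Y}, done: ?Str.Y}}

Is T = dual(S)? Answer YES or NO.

YES

rec Y ‖ rec Y  match (binder kept)
  +{more,err,ack} ‖ &{more,err,ack}  match same labels
    • more:
      ?Bool ‖ !Bool  match
        &{retry,ack,done} ‖ +{retry,ack,done}  match same labels
          • retry:
            &{data,ok} ‖ +{data,ok}  match same labels
              • data:
                &{done,more} ‖ +{done,more}  match same labels
                  • done:
                    end ‖ end  match
                  • more:
                    end ‖ end  match
              • ok:
                ?Unit ‖ !Unit  match
                  Y ‖ Y  match
          • ack:
            !Bool ‖ ?Bool  match
              ?Str ‖ !Str  match
                Y ‖ Y  match
          • done:
            !Str ‖ ?Str  match
              +{done,ack,ok} ‖ &{done,ack,ok}  match same labels
                • done:
                  Y ‖ Y  match
                • ack:
                  end ‖ end  match
                • ok:
                  Y ‖ Y  match
    • err:
      +{more,done,ack} ‖ &{more,done,ack}  match same labels
        • more:
          !Unit ‖ ?Unit  match
            ?Str ‖ !Str  match
              !Str ‖ ?Str  match
                Y ‖ Y  match
        • done:
          ?Bool ‖ !Bool  match
            &{ok,more} ‖ +{ok,more}  match same labels
              • ok:
                +{data,err,ok} ‖ &{data,err,ok}  match same labels
                  • data:
                    Y ‖ Y  match
                  • err:
                    Y ‖ Y  match
                  • ok:
                    Y ‖ Y  match
              • more:
                ?Bool ‖ !Bool  match
                  Y ‖ Y  match
        • ack:
          ?Int ‖ !Int  match
            ?Bool ‖ !Bool  match
              ?Unit ‖ !Unit  match
                Y ‖ Y  match
    • ack:
      !Str ‖ ?Str  match
        ?Str ‖ !Str  match
          +{ack,retry,done} ‖ &{ack,retry,done}  match same labels
            • ack:
              &{ack,retry,data} ‖ +{ack,retry,data}  match same labels
                • ack:
                  Y ‖ Y  match
                • retry:
                  Y ‖ Y  match
                • data:
                  Y ‖ Y  match
            • retry:
              +{data,stop,retry} ‖ &{data,stop,retry}  match same labels
                • data:
                  Y ‖ Y  match
                • stop:
                  Y ‖ Y  match
                • retry:
                  Y ‖ Y  match
            • done:
              !Str ‖ ?Str  match
                Y ‖ Y  match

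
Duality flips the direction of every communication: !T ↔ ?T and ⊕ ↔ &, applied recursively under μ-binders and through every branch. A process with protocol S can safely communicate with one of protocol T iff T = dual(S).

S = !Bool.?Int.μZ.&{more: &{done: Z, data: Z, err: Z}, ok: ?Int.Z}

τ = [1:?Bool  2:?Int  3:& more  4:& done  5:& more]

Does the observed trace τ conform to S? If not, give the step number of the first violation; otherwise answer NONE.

1

[1] got ?Bool, protocol expects !Bool  ✗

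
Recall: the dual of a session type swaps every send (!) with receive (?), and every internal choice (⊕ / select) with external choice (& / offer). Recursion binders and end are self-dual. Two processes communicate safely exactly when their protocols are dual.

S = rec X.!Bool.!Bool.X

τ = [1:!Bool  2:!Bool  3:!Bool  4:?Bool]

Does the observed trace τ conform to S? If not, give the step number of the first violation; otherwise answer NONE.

4

step 1: !Bool  ✓  cont: !Bool.rec X.…
step 2: !Bool  ✓  cont: rec X.…
step 3: !Bool  ✓  cont: !Bool.rec X.…
step 4: got ?Bool, protocol expects !Bool  ✗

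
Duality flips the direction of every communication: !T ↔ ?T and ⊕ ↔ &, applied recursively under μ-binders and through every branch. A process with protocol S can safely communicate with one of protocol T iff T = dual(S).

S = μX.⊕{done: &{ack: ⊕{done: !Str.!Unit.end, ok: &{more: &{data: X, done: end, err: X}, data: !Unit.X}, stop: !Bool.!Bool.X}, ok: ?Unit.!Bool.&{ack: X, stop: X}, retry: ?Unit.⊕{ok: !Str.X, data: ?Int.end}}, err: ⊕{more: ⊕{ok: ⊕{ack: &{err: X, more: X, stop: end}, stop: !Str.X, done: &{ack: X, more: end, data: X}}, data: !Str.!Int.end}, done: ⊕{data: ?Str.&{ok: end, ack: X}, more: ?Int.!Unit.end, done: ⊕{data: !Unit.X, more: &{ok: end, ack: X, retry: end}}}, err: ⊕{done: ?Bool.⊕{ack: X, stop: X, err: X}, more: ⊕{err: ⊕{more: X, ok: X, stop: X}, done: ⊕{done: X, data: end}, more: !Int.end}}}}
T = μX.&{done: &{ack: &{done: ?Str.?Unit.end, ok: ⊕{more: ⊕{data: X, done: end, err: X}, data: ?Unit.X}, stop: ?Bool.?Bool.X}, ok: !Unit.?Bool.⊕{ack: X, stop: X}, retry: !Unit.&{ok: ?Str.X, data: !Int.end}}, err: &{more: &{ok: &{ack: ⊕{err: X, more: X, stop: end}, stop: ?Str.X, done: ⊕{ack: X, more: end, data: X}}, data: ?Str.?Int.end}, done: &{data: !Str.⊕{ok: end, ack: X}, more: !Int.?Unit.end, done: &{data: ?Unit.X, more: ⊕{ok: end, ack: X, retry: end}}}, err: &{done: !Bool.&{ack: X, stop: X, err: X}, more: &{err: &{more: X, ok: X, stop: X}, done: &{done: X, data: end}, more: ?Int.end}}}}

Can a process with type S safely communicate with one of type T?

NO

μX ‖ μX  ok (rec unchanged)
  ⊕{done,err} ‖ &{done,err}  ok same labels
    [done]
      &{ack,ok,retry} ‖ &{ack,ok,retry}  ✗ choice polarity not flipped — not dual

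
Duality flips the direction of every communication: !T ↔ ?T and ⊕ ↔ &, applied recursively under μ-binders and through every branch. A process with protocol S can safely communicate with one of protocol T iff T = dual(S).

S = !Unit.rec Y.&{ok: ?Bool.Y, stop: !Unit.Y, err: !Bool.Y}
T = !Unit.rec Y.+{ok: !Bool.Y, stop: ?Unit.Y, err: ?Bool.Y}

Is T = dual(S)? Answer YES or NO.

!Unit | !Unit  ✗ same direction on both sides — not dual

NO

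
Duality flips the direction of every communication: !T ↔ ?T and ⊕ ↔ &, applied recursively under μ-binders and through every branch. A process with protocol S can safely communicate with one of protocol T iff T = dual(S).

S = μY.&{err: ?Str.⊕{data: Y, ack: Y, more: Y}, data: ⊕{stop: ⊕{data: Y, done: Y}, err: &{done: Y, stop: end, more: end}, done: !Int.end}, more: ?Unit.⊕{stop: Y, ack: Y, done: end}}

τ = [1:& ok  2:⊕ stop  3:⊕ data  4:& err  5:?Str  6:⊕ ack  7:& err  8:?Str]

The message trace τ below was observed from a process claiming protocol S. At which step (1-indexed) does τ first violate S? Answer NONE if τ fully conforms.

[1] got & ok, protocol expects & err or & data or & more  ✗

1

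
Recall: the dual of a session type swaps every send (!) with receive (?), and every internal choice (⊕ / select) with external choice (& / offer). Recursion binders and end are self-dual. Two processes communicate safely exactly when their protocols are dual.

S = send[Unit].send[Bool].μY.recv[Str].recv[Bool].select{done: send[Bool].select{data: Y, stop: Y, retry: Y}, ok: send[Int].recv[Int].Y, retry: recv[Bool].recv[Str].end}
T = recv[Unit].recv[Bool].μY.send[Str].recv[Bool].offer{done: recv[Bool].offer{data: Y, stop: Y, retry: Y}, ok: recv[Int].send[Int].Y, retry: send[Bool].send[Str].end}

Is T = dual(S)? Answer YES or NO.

NO

send[Unit] | recv[Unit]  match
  send[Bool] | recv[Bool]  match
    μY | μY  match (μ self-dual)
      recv[Str] | send[Str]  match
        recv[Bool] | recv[Bool]  ✗ same direction on both sides — not dual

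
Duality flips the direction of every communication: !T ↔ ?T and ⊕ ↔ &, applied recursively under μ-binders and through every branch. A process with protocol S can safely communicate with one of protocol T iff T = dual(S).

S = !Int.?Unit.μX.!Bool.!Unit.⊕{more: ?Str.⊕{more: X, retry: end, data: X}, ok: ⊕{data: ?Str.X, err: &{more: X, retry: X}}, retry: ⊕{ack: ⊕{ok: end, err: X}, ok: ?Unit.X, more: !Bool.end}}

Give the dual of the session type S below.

!Int → ?Int
  ?Unit → !Unit
    μX → μX  (μ self-dual)
      !Bool → ?Bool
        !Unit → ?Unit
          ⊕{more,ok,retry} → &{more,ok,retry}  (select→offer)
            • more:
              ?Str → !Str
                ⊕{more,retry,data} → &{more,retry,data}  (select→offer)
                  • more:
                    X ↦ X
                  • retry:
                    end ↦ end
                  • data:
                    X ↦ X
            • ok:
              ⊕{data,err} → &{data,err}  (select→offer)
                • data:
                  ?Str → !Str
                    X ↦ X
                • err:
                  &{more,retry} → ⊕{more,retry}  (external→internal)
                    • more:
                      X ↦ X
                    • retry:
                      X ↦ X
            • retry:
              ⊕{ack,ok,more} → &{ack,ok,more}  (select→offer)
                • ack:
                  ⊕{ok,err} → &{ok,err}  (select→offer)
                    • ok:
                      end ↦ end
                    • err:
                      X ↦ X
                • ok:
                  ?Unit → !Unit
                    X ↦ X
                • more:
                  !Bool → ?Bool
                    end ↦ end

?Int.!Unit.μX.?Bool.?Unit.&{more: !Str.&{more: X, retry: end, data: X}, ok: &{data: !Str.X, err: ⊕{more: X, retry: X}}, retry: &{ack: &{ok: end, err: X}, ok: !Unit.X, more: ?Bool.end}}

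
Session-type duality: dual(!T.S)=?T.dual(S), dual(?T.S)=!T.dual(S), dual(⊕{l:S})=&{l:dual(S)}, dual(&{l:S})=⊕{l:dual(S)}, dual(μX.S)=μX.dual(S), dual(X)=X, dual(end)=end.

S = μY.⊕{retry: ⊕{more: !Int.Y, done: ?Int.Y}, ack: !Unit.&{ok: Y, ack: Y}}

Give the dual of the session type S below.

μY.&{retry: &{more: ?Int.Y, done: !Int.Y}, ack: ?Unit.⊕{ok: Y, ack: Y}}

μY = μY  (μ self-dual)
  ⊕{retry,ack} = &{retry,ack}  (⊕→&)
    [retry]
      ⊕{more,done} = &{more,done}  (⊕→&)
        [more]
          !Int = ?Int
            dual(Y) = Y
        [done]
          ?Int = !Int
            dual(Y) = Y
    [ack]
      !Unit = ?Unit
        &{ok,ack} = ⊕{ok,ack}  (offer→select)
          [ok]
            dual(Y) = Y
          [ack]
            dual(Y) = Y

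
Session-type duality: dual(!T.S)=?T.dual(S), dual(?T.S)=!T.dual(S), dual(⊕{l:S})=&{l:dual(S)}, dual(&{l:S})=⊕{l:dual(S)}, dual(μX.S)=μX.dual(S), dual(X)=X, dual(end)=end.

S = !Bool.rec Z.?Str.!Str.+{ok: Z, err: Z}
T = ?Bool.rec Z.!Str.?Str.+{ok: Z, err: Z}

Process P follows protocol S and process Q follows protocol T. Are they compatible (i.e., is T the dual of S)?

!Bool | ?Bool  ✓
  rec Z | rec Z  ✓ (μ self-dual)
    ?Str | !Str  ✓
      !Str | ?Str  ✓
        +{ok,err} | +{ok,err}  ✗ choice polarity not flipped — not dual

NO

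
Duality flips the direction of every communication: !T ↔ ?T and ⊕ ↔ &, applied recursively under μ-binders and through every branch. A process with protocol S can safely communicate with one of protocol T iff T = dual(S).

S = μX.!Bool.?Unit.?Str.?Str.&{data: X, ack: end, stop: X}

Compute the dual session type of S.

μX.?Bool.!Unit.!Str.!Str.⊕{data: X, ack: end, stop: X}

μX → μX  (rec unchanged)
  !Bool → ?Bool
    ?Unit → !Unit
      ?Str → !Str
        ?Str → !Str
          &{data,ack,stop} → ⊕{data,ack,stop}  (external→internal)
            [data]
              X ↦ X
            [ack]
              end ↦ end
            [stop]
              X ↦ X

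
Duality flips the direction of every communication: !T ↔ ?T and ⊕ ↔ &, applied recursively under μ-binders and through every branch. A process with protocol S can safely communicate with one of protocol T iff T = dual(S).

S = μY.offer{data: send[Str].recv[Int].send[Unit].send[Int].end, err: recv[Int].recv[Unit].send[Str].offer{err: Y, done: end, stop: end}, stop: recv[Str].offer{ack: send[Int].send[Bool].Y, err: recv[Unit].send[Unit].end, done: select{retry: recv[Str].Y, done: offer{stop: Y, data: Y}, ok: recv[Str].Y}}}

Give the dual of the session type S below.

μY → μY  (rec unchanged)
  offer{data,err,stop} → select{data,err,stop}  (&→⊕)
    case data:
      send[Str] → recv[Str]
        recv[Int] → send[Int]
          send[Unit] → recv[Unit]
            send[Int] → recv[Int]
              dual(end) = end
    case err:
      recv[Int] → send[Int]
        recv[Unit] → send[Unit]
          send[Str] → recv[Str]
            offer{err,done,stop} → select{err,done,stop}  (&→⊕)
              case err:
                dual(Y) = Y
              case done:
                dual(end) = end
              case stop:
                dual(end) = end
    case stop:
      recv[Str] → send[Str]
        offer{ack,err,done} → select{ack,err,done}  (&→⊕)
          case ack:
            send[Int] → recv[Int]
              send[Bool] → recv[Bool]
                dual(Y) = Y
          case err:
            recv[Unit] → send[Unit]
              send[Unit] → recv[Unit]
                dual(end) = end
          case done:
            select{retry,done,ok} → offer{retry,done,ok}  (internal→external)
              case retry:
                recv[Str] → send[Str]
                  dual(Y) = Y
              case done:
                offer{stop,data} → select{stop,data}  (&→⊕)
                  case stop:
                    dual(Y) = Y
                  case data:
                    dual(Y) = Y
              case ok:
                recv[Str] → send[Str]
                  dual(Y) = Y

μY.select{data: recv[Str].send[Int].recv[Unit].recv[Int].end, err: send[Int].send[Unit].recv[Str].select{err: Y, done: end, stop: end}, stop: send[Str].select{ack: recv[Int].recv[Bool].Y, err: send[Unit].recv[Unit].end, done: offer{retry: send[Str].Y, done: select{stop: Y, data: Y}, ok: send[Str].Y}}}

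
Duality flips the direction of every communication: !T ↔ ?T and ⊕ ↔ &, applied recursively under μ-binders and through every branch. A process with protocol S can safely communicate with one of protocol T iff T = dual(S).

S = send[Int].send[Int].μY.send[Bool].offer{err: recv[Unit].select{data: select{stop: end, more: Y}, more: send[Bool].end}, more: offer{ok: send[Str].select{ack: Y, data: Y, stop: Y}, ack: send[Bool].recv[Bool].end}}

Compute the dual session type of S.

send[Int] = recv[Int]
  send[Int] = recv[Int]
    μY = μY  (μ self-dual)
      send[Bool] = recv[Bool]
        offer{err,more} = select{err,more}  (offer→select)
          [err]
            recv[Unit] = send[Unit]
              select{data,more} = offer{data,more}  (internal→external)
                [data]
                  select{stop,more} = offer{stop,more}  (internal→external)
                    [stop]
                      end ↦ end
                    [more]
                      Y ↦ Y
                [more]
                  send[Bool] = recv[Bool]
                    end ↦ end
          [more]
            offer{ok,ack} = select{ok,ack}  (offer→select)
              [ok]
                send[Str] = recv[Str]
                  select{ack,data,stop} = offer{ack,data,stop}  (internal→external)
                    [ack]
                      Y ↦ Y
                    [data]
                      Y ↦ Y
                    [stop]
                      Y ↦ Y
              [ack]
                send[Bool] = recv[Bool]
                  recv[Bool] = send[Bool]
                    end ↦ end

recv[Int].recv[Int].μY.recv[Bool].select{err: send[Unit].offer{data: offer{stop: end, more: Y}, more: recv[Bool].end}, more: select{ok: recv[Str].offer{ack: Y, data: Y, stop: Y}, ack: recv[Bool].send[Bool].end}}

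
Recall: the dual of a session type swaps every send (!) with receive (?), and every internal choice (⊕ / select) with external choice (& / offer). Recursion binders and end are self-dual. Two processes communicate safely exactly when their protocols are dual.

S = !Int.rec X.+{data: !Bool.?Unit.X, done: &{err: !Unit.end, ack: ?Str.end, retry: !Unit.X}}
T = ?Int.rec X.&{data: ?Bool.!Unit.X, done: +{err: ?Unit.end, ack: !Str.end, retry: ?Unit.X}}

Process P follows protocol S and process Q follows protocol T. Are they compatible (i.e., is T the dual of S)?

YES

!Int vs ?Int  ✓
  rec X vs rec X  ✓ (binder kept)
    +{data,done} vs &{data,done}  ✓ label sets agree
      • data:
        !Bool vs ?Bool  ✓
          ?Unit vs !Unit  ✓
            X vs X  ✓
      • done:
        &{err,ack,retry} vs +{err,ack,retry}  ✓ label sets agree
          • err:
            !Unit vs ?Unit  ✓
              end vs end  ✓
          • ack:
            ?Str vs !Str  ✓
              end vs end  ✓
          • retry:
            !Unit vs ?Unit  ✓
              X vs X  ✓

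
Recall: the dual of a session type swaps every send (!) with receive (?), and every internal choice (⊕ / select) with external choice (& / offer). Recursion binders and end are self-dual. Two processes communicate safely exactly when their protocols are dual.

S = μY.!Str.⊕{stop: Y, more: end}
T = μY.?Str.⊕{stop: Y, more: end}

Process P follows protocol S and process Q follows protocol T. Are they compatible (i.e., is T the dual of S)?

NO

μY | μY  ✓ (binder kept)
  !Str | ?Str  ✓
    ⊕{stop,more} | ⊕{stop,more}  ✗ choice polarity not flipped — not dual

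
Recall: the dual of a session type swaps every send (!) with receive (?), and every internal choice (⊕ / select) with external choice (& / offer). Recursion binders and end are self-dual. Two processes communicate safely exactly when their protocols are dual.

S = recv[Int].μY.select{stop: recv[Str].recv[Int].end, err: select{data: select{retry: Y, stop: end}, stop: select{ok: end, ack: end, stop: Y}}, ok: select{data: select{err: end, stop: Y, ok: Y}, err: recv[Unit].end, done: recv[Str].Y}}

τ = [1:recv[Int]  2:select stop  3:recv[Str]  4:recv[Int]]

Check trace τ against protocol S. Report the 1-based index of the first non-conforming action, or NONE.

NONE

step 1: recv[Int]  ✓  cont: μY.…
step 2: select stop  ✓  cont: recv[Str].recv[Int].end
step 3: recv[Str]  ✓  cont: recv[Int].end
step 4: recv[Int]  ✓  cont: end
trace exhausted — no violation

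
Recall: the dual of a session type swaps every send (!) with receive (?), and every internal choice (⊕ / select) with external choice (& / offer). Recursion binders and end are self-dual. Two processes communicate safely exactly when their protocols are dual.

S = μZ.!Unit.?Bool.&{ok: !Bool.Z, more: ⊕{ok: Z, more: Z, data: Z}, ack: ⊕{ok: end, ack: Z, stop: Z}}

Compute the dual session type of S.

μZ ↦ μZ  (μ self-dual)
  !Unit ↦ ?Unit
    ?Bool ↦ !Bool
      &{ok,more,ack} ↦ ⊕{ok,more,ack}  (offer→select)
        case ok:
          !Bool ↦ ?Bool
            Z self-dual
        case more:
          ⊕{ok,more,data} ↦ &{ok,more,data}  (⊕→&)
            case ok:
              Z self-dual
            case more:
              Z self-dual
            case data:
              Z self-dual
        case ack:
          ⊕{ok,ack,stop} ↦ &{ok,ack,stop}  (⊕→&)
            case ok:
              end self-dual
            case ack:
              Z self-dual
            case stop:
              Z self-dual

μZ.?Unit.!Bool.⊕{ok: ?Bool.Z, more: &{ok: Z, more: Z, data: Z}, ack: &{ok: end, ack: Z, stop: Z}}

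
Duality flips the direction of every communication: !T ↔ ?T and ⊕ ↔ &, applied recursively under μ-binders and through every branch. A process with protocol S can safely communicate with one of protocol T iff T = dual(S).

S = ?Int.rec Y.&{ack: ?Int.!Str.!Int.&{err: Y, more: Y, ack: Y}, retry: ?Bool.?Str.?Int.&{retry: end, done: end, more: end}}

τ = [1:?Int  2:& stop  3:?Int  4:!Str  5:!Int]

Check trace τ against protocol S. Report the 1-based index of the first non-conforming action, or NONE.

2

@1 ?Int  ok  now at rec Y.…
@2 got & stop, protocol expects & ack or & retry  ✗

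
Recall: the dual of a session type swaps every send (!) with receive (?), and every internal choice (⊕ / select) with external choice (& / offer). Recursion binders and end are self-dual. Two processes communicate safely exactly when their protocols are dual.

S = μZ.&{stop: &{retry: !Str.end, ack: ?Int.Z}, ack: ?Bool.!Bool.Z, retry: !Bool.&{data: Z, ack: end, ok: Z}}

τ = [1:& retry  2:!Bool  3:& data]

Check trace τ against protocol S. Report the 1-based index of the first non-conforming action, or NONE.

@1 & retry  ok  cont: !Bool.&{data: μZ.…, ack: end, ok: μZ.…}
@2 !Bool  ok  cont: &{data: μZ.…, ack: end, ok: μZ.…}
@3 & data  ok  cont: μZ.…
trace exhausted — no violation

NONE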